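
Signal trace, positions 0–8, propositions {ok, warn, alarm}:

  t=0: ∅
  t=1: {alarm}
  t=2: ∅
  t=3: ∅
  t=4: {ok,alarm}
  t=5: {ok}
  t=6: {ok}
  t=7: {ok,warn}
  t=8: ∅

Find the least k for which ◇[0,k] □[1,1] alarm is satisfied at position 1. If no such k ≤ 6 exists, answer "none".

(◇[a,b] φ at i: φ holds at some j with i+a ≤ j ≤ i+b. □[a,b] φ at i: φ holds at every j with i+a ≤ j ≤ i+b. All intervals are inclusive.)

2

Scan j = 1,2,… for □[1,1] alarm:
  j=1: fails
  j=2: fails
  j=3: holds
First hit at j=3, so smallest k = 3-1 = 2.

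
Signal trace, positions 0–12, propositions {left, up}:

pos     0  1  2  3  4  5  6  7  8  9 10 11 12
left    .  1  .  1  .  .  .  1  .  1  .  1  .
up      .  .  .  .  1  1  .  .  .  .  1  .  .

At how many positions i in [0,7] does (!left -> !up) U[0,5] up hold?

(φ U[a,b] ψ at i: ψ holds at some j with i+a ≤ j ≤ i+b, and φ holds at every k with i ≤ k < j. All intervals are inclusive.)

8

Evaluate at each i in [0,7]:
  i=0: ✓ (rhs at j=4; lhs holds on [0,3])
  i=1: ✓ (rhs at j=4; lhs holds on [1,3])
  i=2: ✓ (rhs at j=4; lhs holds on [2,3])
  i=3: ✓ (rhs at j=4; lhs holds on [3,3])
  i=4: ✓ (rhs at j=4)
  i=5: ✓ (rhs at j=5)
  i=6: ✓ (rhs at j=10; lhs holds on [6,9])
  i=7: ✓ (rhs at j=10; lhs holds on [7,9])
Positions where it holds: {0, 1, 2, 3, 4, 5, 6, 7} → 8.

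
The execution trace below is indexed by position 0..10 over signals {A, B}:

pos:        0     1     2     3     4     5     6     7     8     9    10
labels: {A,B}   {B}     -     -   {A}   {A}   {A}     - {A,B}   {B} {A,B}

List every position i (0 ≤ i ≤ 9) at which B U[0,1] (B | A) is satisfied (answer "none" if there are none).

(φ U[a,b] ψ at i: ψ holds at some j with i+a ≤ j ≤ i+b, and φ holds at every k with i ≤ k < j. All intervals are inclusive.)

Evaluate at each i in [0,9]:
  i=0: ✓ (rhs at j=0)
  i=1: ✓ (rhs at j=1)
  i=2: ✗ (no rhs in [2,3])
  i=3: ✗ (lhs fails at k=3 before rhs at j=4)
  i=4: ✓ (rhs at j=4)
  i=5: ✓ (rhs at j=5)
  i=6: ✓ (rhs at j=6)
  i=7: ✗ (lhs fails at k=7 before rhs at j=8)
  i=8: ✓ (rhs at j=8)
  i=9: ✓ (rhs at j=9)

0, 1, 4, 5, 6, 8, 9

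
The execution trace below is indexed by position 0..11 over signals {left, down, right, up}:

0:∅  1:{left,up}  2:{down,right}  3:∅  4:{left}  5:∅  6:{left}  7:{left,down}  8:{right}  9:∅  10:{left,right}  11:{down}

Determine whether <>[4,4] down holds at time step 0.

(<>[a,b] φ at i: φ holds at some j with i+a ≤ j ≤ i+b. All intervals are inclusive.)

Check down at each j in [4,4]:
  j=4: false
No position in the window satisfies it → formula fails.

Does not hold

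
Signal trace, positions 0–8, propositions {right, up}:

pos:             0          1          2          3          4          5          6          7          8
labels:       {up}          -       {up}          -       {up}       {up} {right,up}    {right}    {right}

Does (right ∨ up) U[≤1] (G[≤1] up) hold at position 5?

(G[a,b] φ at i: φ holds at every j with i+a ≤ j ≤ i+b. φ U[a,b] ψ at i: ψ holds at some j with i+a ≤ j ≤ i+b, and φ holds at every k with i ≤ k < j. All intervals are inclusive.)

Need some j in [5,6] with G[≤1] up, and (right ∨ up) at every k in [5,j-1].
  j=5: G[≤1] up holds; no prefix to check → satisfied.

Yes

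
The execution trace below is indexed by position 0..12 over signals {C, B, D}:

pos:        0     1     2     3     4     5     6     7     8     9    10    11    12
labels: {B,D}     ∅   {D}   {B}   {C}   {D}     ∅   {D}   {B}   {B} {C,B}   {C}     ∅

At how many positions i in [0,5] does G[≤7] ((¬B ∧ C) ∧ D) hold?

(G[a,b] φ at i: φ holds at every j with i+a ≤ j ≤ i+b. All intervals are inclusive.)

0

Evaluate at each i in [0,5]:
  i=0: ✗ (fails at j=0)
  i=1: ✗ (fails at j=1)
  i=2: ✗ (fails at j=2)
  i=3: ✗ (fails at j=3)
  i=4: ✗ (fails at j=4)
  i=5: ✗ (fails at j=5)
Positions where it holds: {} → 0.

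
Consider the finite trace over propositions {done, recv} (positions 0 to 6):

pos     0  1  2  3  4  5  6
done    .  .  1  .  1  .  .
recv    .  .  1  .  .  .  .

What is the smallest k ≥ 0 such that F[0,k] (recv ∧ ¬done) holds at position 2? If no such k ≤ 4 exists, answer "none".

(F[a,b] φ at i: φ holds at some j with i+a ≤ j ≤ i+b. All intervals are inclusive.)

none

Scan j = 2,3,… for (recv ∧ ¬done):
  j=2: fails
  j=3: fails
  j=4: fails
  j=5: fails
  j=6: fails
No j in [2,6] satisfies it → none.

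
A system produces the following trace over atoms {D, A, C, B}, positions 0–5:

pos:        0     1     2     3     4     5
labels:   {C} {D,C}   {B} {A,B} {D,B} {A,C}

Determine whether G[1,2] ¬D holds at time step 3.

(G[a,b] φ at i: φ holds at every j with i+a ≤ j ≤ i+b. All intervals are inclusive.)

No

Check ¬D at every j in [4,5]:
  j=4: false
  j=5: true
Fails at j=4 → formula fails.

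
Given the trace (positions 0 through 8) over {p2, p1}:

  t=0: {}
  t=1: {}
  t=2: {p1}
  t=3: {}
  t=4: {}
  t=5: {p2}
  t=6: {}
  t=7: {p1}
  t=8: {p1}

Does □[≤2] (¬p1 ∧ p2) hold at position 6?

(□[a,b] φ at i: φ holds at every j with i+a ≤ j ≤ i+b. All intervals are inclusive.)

Check (¬p1 ∧ p2) at every j in [6,8]:
  j=6: false
  j=7: false
  j=8: false
Fails at j=6 → formula fails.

False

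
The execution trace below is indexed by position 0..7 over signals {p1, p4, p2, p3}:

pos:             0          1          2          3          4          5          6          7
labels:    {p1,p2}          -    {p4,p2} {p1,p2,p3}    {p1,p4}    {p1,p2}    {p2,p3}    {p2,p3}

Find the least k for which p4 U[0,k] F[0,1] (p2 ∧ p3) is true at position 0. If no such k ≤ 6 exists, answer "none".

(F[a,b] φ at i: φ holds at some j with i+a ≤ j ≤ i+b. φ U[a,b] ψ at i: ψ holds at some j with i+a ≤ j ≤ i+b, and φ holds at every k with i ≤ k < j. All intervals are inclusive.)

none

Need earliest j ≥ 0 with F[0,1] (p2 ∧ p3), and p4 at every k in [0,j-1].
  j=0: rhs fails.
  j=1: rhs fails.
  j=2: rhs holds but lhs fails at k=0.
  j=3: rhs holds but lhs fails at k=0.
  j=4: rhs fails.
  j=5: rhs holds but lhs fails at k=0.
  j=6: rhs holds but lhs fails at k=0.
No witness within the range → none.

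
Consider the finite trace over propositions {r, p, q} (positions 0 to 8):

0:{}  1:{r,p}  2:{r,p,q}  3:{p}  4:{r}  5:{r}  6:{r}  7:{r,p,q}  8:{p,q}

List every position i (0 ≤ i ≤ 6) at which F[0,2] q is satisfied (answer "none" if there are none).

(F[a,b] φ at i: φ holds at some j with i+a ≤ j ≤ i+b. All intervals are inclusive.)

0, 1, 2, 5, 6

Evaluate at each i in [0,6]:
  i=0: ✓ (witness j=2)
  i=1: ✓ (witness j=2)
  i=2: ✓ (witness j=2)
  i=3: ✗ (none in [3,5])
  i=4: ✗ (none in [4,6])
  i=5: ✓ (witness j=7)
  i=6: ✓ (witness j=7)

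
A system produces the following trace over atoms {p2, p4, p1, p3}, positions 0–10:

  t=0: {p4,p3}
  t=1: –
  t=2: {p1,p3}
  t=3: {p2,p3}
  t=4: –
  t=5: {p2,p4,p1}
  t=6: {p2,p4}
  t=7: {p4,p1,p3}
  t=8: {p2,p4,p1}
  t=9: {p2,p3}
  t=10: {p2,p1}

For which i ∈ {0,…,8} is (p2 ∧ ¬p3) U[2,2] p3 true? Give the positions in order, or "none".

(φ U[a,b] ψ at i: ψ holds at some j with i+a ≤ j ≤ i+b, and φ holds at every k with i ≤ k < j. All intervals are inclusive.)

5

Evaluate at each i in [0,8]:
  i=0: ✗ (lhs fails at k=0 before rhs at j=2)
  i=1: ✗ (lhs fails at k=1 before rhs at j=3)
  i=2: ✗ (no rhs in [4,4])
  i=3: ✗ (no rhs in [5,5])
  i=4: ✗ (no rhs in [6,6])
  i=5: ✓ (rhs at j=7; lhs holds on [5,6])
  i=6: ✗ (no rhs in [8,8])
  i=7: ✗ (lhs fails at k=7 before rhs at j=9)
  i=8: ✗ (no rhs in [10,10])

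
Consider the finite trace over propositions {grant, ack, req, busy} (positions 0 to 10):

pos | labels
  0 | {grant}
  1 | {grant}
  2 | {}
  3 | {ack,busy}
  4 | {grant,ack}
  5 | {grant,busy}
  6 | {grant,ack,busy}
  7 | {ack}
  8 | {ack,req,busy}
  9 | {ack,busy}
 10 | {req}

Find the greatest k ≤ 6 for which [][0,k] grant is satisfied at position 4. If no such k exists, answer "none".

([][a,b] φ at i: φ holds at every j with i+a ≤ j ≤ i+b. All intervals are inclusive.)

grant must hold from j=4 onward; find where it first fails.
  j=4: holds
  j=5: holds
  j=6: holds
  j=7: fails
Holds on [4,6], so largest k = 2.

2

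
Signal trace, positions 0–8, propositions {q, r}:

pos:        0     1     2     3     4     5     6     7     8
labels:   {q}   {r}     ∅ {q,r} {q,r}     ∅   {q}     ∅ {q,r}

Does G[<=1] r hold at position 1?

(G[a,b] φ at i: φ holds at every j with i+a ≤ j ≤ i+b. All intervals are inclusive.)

Check r at every j in [1,2]:
  j=1: true
  j=2: false
Fails at j=2 → formula fails.

Does not hold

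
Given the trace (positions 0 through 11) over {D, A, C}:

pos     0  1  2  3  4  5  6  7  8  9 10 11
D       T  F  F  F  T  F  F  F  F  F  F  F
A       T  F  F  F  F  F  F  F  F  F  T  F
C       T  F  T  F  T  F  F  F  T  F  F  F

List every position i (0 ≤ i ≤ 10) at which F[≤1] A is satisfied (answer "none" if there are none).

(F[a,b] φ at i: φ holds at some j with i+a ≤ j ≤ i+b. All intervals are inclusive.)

0, 9, 10

Evaluate at each i in [0,10]:
  i=0: ✓ (witness j=0)
  i=1: ✗ (none in [1,2])
  i=2: ✗ (none in [2,3])
  i=3: ✗ (none in [3,4])
  i=4: ✗ (none in [4,5])
  i=5: ✗ (none in [5,6])
  i=6: ✗ (none in [6,7])
  i=7: ✗ (none in [7,8])
  i=8: ✗ (none in [8,9])
  i=9: ✓ (witness j=10)
  i=10: ✓ (witness j=10)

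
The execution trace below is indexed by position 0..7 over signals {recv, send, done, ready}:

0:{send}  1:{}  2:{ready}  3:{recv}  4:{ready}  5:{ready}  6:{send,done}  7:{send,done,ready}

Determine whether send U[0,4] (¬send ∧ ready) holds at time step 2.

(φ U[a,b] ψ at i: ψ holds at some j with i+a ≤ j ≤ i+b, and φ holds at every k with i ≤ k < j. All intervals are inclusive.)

True

Need some j in [2,6] with (¬send ∧ ready), and send at every k in [2,j-1].
  j=2: (¬send ∧ ready) holds; no prefix to check → satisfied.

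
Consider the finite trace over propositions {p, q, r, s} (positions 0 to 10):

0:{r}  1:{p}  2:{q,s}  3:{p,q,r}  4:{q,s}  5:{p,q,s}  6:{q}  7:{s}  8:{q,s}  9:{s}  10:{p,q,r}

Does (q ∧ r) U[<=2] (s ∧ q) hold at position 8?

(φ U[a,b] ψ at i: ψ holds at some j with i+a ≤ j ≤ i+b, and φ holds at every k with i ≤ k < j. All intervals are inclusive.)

True

Need some j in [8,10] with (s ∧ q), and (q ∧ r) at every k in [8,j-1].
  j=8: (s ∧ q) holds; no prefix to check → satisfied.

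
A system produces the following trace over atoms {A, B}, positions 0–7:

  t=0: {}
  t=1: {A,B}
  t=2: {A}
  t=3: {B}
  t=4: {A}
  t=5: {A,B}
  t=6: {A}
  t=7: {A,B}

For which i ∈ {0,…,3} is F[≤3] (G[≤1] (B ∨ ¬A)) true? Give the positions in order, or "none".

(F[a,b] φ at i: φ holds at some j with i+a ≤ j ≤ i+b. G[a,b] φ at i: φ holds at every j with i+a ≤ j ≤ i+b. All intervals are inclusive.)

Evaluate at each i in [0,3]:
  i=0: ✓ (witness j=0)
  i=1: ✗ (none in [1,4])
  i=2: ✗ (none in [2,5])
  i=3: ✗ (none in [3,6])

0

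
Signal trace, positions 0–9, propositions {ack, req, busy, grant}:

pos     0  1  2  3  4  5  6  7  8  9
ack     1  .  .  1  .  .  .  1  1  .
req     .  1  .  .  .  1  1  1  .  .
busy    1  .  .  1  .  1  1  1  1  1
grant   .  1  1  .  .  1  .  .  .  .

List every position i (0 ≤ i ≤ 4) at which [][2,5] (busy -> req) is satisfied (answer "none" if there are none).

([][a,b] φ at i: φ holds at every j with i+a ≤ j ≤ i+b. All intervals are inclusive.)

2

Evaluate at each i in [0,4]:
  i=0: ✗ (fails at j=3)
  i=1: ✗ (fails at j=3)
  i=2: ✓ (all of [4,7])
  i=3: ✗ (fails at j=8)
  i=4: ✗ (fails at j=8)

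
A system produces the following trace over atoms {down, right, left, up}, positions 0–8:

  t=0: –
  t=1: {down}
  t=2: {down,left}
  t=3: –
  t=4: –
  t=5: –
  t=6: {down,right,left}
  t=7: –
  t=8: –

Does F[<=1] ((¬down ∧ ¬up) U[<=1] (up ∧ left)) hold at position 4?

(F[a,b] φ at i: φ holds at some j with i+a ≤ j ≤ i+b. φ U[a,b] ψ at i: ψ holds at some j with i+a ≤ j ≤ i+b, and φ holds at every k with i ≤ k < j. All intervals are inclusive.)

No

Check ((¬down ∧ ¬up) U[<=1] (up ∧ left)) at each j in [4,5]:
  j=4: fails
  j=5: fails
No position in the window satisfies it → formula fails.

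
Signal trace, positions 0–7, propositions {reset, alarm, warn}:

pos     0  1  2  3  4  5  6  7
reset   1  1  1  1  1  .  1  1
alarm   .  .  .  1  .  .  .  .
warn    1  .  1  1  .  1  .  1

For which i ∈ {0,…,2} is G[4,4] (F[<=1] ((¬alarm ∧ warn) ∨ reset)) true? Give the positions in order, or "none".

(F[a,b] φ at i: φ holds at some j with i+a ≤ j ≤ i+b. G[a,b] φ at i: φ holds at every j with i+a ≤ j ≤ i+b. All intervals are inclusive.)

0, 1, 2

Evaluate at each i in [0,2]:
  i=0: ✓ (all of [4,4])
  i=1: ✓ (all of [5,5])
  i=2: ✓ (all of [6,6])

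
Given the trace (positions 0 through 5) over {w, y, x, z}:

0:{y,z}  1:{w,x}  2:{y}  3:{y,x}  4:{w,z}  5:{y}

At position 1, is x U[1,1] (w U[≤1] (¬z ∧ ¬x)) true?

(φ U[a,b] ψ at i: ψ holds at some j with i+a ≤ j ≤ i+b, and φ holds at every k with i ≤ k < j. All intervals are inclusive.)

Need some j in [2,2] with (w U[≤1] (¬z ∧ ¬x)), and x at every k in [1,j-1].
  j=2: (w U[≤1] (¬z ∧ ¬x)) holds; x holds at every k in [1,1] → satisfied.

Holds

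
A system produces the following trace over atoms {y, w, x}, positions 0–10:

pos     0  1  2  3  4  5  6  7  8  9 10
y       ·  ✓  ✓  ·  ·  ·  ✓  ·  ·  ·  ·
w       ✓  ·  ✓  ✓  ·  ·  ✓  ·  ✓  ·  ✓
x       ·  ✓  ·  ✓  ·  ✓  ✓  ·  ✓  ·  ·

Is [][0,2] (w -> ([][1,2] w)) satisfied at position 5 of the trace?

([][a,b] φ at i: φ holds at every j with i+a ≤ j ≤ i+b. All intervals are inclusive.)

False

Check (w -> ([][1,2] w)) at every j in [5,7]:
  j=5: antecedent false → ✓
  j=6: antecedent true; consequent fails at 7 → ✗
  j=7: antecedent false → ✓
Fails at j=6 → formula fails.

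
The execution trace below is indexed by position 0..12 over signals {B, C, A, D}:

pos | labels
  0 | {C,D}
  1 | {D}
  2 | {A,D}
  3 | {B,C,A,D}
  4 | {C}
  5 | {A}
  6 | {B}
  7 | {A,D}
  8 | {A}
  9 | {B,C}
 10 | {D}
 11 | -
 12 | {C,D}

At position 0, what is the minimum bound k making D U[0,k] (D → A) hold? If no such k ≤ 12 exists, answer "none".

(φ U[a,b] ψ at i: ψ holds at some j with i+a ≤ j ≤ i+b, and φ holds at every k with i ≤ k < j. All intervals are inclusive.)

2

Need earliest j ≥ 0 with (D → A), and D at every k in [0,j-1].
  j=0: rhs fails.
  j=1: rhs fails.
  j=2: rhs holds; lhs holds on [0,1]. k = 2.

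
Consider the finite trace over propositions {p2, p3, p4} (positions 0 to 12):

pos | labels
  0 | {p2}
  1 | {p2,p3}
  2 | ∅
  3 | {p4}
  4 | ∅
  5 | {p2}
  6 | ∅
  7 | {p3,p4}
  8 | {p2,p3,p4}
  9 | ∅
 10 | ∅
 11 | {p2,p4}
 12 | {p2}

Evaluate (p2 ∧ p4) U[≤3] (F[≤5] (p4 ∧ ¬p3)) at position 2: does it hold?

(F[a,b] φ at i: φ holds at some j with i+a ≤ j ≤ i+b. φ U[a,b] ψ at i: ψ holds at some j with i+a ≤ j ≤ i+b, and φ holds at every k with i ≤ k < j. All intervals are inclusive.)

Need some j in [2,5] with F[≤5] (p4 ∧ ¬p3), and (p2 ∧ p4) at every k in [2,j-1].
  j=2: F[≤5] (p4 ∧ ¬p3) holds; no prefix to check → satisfied.

Holds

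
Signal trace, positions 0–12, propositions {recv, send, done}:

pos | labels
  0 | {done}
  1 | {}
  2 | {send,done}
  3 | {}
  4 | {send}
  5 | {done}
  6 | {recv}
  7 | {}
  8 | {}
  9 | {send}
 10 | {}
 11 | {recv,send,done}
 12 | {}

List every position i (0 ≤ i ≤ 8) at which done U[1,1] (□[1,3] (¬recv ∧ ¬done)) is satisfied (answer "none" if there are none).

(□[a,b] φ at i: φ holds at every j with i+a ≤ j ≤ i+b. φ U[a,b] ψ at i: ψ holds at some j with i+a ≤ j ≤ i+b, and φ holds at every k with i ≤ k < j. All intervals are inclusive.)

5

Evaluate at each i in [0,8]:
  i=0: ✗ (no rhs in [1,1])
  i=1: ✗ (no rhs in [2,2])
  i=2: ✗ (no rhs in [3,3])
  i=3: ✗ (no rhs in [4,4])
  i=4: ✗ (no rhs in [5,5])
  i=5: ✓ (rhs at j=6; lhs holds on [5,5])
  i=6: ✗ (lhs fails at k=6 before rhs at j=7)
  i=7: ✗ (no rhs in [8,8])
  i=8: ✗ (no rhs in [9,9])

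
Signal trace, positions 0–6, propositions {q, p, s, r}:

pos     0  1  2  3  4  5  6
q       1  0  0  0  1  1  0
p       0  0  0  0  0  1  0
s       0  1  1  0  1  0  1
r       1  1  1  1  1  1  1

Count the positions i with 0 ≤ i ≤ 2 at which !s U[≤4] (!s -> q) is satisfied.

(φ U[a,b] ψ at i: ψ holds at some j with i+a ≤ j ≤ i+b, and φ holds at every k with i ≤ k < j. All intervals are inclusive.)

Evaluate at each i in [0,2]:
  i=0: ✓ (rhs at j=0)
  i=1: ✓ (rhs at j=1)
  i=2: ✓ (rhs at j=2)
Positions where it holds: {0, 1, 2} → 3.

3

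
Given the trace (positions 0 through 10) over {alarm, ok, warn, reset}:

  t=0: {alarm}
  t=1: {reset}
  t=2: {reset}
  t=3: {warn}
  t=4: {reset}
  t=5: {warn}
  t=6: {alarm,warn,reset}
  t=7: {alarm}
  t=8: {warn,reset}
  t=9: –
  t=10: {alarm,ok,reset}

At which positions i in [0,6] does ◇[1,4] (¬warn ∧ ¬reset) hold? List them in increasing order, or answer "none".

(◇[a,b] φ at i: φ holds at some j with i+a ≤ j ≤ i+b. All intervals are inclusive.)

Evaluate at each i in [0,6]:
  i=0: ✗ (none in [1,4])
  i=1: ✗ (none in [2,5])
  i=2: ✗ (none in [3,6])
  i=3: ✓ (witness j=7)
  i=4: ✓ (witness j=7)
  i=5: ✓ (witness j=7)
  i=6: ✓ (witness j=7)

3, 4, 5, 6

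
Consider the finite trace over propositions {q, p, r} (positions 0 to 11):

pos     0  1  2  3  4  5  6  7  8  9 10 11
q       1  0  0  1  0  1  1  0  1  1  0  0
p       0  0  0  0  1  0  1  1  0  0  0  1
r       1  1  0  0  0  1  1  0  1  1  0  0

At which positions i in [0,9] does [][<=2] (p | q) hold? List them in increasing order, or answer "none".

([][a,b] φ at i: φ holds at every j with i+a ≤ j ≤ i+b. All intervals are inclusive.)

Evaluate at each i in [0,9]:
  i=0: ✗ (fails at j=1)
  i=1: ✗ (fails at j=1)
  i=2: ✗ (fails at j=2)
  i=3: ✓ (all of [3,5])
  i=4: ✓ (all of [4,6])
  i=5: ✓ (all of [5,7])
  i=6: ✓ (all of [6,8])
  i=7: ✓ (all of [7,9])
  i=8: ✗ (fails at j=10)
  i=9: ✗ (fails at j=10)

3, 4, 5, 6, 7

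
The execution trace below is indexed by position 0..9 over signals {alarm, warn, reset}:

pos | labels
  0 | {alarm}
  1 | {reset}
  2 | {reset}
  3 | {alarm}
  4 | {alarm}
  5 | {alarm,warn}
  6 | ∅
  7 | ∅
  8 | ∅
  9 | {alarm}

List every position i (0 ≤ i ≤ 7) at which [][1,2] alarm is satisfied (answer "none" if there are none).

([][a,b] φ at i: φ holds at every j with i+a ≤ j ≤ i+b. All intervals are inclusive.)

Evaluate at each i in [0,7]:
  i=0: ✗ (fails at j=1)
  i=1: ✗ (fails at j=2)
  i=2: ✓ (all of [3,4])
  i=3: ✓ (all of [4,5])
  i=4: ✗ (fails at j=6)
  i=5: ✗ (fails at j=6)
  i=6: ✗ (fails at j=7)
  i=7: ✗ (fails at j=8)

2, 3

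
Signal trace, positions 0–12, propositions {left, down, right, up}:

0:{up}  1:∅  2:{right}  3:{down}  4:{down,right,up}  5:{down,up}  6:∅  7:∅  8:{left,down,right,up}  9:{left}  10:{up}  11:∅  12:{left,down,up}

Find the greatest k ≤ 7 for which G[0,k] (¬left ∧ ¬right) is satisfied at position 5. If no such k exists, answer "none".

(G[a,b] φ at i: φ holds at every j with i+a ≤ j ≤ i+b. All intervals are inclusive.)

2

(¬left ∧ ¬right) must hold from j=5 onward; find where it first fails.
  j=5: holds
  j=6: holds
  j=7: holds
  j=8: fails
Holds on [5,7], so largest k = 2.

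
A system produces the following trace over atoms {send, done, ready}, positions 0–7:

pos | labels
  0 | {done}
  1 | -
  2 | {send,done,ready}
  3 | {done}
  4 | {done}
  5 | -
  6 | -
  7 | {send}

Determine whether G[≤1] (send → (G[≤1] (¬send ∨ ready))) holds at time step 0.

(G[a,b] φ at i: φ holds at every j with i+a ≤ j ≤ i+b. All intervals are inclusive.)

Check (send → (G[≤1] (¬send ∨ ready))) at every j in [0,1]:
  j=0: antecedent false → ✓
  j=1: antecedent false → ✓
All positions satisfy it → formula holds.

True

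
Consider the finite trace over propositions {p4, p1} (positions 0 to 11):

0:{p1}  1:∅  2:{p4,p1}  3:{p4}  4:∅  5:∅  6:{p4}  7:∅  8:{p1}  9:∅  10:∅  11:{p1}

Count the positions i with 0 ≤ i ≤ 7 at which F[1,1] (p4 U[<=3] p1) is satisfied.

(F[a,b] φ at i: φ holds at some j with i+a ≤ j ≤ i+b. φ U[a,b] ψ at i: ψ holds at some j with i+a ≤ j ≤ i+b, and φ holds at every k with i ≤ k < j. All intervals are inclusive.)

2

Evaluate at each i in [0,7]:
  i=0: ✗ (none in [1,1])
  i=1: ✓ (witness j=2)
  i=2: ✗ (none in [3,3])
  i=3: ✗ (none in [4,4])
  i=4: ✗ (none in [5,5])
  i=5: ✗ (none in [6,6])
  i=6: ✗ (none in [7,7])
  i=7: ✓ (witness j=8)
Positions where it holds: {1, 7} → 2.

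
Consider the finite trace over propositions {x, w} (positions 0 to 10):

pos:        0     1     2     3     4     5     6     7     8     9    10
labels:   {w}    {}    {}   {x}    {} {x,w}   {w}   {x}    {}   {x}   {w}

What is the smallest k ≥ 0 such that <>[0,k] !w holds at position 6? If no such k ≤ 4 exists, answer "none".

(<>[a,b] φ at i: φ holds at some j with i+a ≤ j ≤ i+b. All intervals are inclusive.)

Scan j = 6,7,… for !w:
  j=6: fails
  j=7: holds
First hit at j=7, so smallest k = 7-6 = 1.

1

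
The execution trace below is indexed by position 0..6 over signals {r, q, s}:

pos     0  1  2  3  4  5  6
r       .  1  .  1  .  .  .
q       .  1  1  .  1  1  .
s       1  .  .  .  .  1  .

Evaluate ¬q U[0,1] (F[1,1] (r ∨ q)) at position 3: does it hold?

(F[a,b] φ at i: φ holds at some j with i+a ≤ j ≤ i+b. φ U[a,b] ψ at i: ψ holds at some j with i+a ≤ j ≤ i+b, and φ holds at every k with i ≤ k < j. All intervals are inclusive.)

True

Need some j in [3,4] with F[1,1] (r ∨ q), and ¬q at every k in [3,j-1].
  j=3: F[1,1] (r ∨ q) holds; no prefix to check → satisfied.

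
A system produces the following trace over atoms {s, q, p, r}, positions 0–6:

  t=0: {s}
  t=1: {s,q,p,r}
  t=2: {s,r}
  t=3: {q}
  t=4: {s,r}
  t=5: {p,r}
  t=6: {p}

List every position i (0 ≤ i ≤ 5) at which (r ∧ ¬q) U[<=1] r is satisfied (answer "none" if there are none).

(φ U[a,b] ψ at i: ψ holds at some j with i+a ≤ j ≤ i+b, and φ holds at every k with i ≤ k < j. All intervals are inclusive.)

Evaluate at each i in [0,5]:
  i=0: ✗ (lhs fails at k=0 before rhs at j=1)
  i=1: ✓ (rhs at j=1)
  i=2: ✓ (rhs at j=2)
  i=3: ✗ (lhs fails at k=3 before rhs at j=4)
  i=4: ✓ (rhs at j=4)
  i=5: ✓ (rhs at j=5)

1, 2, 4, 5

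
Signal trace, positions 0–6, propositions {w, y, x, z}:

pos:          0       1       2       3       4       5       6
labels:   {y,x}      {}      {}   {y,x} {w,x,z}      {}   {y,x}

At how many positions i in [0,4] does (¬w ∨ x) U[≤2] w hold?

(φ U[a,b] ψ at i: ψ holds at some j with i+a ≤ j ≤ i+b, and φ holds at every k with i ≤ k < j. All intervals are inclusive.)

Evaluate at each i in [0,4]:
  i=0: ✗ (no rhs in [0,2])
  i=1: ✗ (no rhs in [1,3])
  i=2: ✓ (rhs at j=4; lhs holds on [2,3])
  i=3: ✓ (rhs at j=4; lhs holds on [3,3])
  i=4: ✓ (rhs at j=4)
Positions where it holds: {2, 3, 4} → 3.

3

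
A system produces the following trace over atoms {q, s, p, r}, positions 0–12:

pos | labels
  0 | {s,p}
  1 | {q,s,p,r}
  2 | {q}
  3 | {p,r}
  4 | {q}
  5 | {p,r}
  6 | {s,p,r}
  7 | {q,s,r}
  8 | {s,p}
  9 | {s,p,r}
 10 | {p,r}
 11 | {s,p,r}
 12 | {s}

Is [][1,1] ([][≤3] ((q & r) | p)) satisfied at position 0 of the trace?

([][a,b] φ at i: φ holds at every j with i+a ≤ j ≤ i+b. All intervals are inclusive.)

Check [][≤3] ((q & r) | p) at every j in [1,1]:
  j=1: fails at 2
Fails at j=1 → formula fails.

Does not hold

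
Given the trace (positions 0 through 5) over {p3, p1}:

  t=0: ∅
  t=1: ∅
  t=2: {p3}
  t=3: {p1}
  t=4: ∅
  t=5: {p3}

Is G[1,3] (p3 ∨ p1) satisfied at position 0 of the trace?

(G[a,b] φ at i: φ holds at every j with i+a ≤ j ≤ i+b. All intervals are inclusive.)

Check (p3 ∨ p1) at every j in [1,3]:
  j=1: false
  j=2: true
  j=3: true
Fails at j=1 → formula fails.

Does not hold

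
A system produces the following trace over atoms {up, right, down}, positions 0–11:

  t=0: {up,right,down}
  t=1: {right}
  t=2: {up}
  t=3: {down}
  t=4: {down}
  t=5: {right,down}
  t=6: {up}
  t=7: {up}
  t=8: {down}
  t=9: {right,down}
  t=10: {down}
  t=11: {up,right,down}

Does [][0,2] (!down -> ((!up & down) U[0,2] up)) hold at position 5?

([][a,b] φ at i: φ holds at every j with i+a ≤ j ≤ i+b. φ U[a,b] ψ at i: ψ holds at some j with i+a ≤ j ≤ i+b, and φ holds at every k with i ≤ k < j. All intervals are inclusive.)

Check (!down -> ((!up & down) U[0,2] up)) at every j in [5,7]:
  j=5: antecedent false → ✓
  j=6: antecedent true; consequent holds → ✓
  j=7: antecedent true; consequent holds → ✓
All positions satisfy it → formula holds.

Holds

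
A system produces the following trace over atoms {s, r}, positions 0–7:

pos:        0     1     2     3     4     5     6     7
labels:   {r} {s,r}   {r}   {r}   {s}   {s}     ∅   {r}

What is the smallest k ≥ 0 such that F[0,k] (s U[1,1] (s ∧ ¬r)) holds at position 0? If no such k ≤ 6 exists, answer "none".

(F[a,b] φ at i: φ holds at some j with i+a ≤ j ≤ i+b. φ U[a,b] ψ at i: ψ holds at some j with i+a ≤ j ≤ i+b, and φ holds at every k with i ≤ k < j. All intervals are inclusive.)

Scan j = 0,1,… for (s U[1,1] (s ∧ ¬r)):
  j=0: fails
  j=1: fails
  j=2: fails
  j=3: fails
  j=4: holds
First hit at j=4, so smallest k = 4-0 = 4.

4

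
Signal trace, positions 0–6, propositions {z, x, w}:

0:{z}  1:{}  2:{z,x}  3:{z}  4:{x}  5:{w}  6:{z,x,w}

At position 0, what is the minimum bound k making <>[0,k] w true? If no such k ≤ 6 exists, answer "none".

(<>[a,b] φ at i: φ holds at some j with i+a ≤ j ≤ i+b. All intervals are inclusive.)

Scan j = 0,1,… for w:
  j=0: fails
  j=1: fails
  j=2: fails
  j=3: fails
  j=4: fails
  j=5: holds
First hit at j=5, so smallest k = 5-0 = 5.

5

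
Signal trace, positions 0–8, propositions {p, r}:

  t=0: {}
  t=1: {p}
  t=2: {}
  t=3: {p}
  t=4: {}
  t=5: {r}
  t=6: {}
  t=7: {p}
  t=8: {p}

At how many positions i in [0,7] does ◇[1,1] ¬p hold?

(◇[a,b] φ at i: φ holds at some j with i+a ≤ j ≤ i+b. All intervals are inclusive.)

Evaluate at each i in [0,7]:
  i=0: ✗ (none in [1,1])
  i=1: ✓ (witness j=2)
  i=2: ✗ (none in [3,3])
  i=3: ✓ (witness j=4)
  i=4: ✓ (witness j=5)
  i=5: ✓ (witness j=6)
  i=6: ✗ (none in [7,7])
  i=7: ✗ (none in [8,8])
Positions where it holds: {1, 3, 4, 5} → 4.

4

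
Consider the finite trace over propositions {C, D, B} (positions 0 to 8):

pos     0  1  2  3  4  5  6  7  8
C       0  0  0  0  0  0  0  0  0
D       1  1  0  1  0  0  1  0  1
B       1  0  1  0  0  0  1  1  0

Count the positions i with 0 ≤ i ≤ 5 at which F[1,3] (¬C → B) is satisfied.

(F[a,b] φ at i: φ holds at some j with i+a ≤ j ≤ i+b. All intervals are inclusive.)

Evaluate at each i in [0,5]:
  i=0: ✓ (witness j=2)
  i=1: ✓ (witness j=2)
  i=2: ✗ (none in [3,5])
  i=3: ✓ (witness j=6)
  i=4: ✓ (witness j=6)
  i=5: ✓ (witness j=6)
Positions where it holds: {0, 1, 3, 4, 5} → 5.

5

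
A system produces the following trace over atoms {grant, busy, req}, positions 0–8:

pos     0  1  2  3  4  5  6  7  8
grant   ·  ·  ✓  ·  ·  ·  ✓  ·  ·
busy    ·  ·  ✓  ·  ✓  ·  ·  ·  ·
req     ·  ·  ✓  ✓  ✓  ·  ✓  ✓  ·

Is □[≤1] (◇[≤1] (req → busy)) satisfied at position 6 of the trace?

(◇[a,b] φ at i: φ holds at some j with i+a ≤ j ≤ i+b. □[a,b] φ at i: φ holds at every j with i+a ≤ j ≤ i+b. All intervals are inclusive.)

Check ◇[≤1] (req → busy) at every j in [6,7]:
  j=6: fails (none in [6,7])
  j=7: holds (witness at 8)
Fails at j=6 → formula fails.

Does not hold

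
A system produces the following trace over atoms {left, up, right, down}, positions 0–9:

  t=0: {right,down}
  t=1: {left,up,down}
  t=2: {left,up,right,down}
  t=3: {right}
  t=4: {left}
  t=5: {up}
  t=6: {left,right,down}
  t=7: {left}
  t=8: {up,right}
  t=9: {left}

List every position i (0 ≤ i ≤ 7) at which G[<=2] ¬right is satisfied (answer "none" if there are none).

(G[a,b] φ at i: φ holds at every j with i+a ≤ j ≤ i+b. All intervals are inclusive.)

Evaluate at each i in [0,7]:
  i=0: ✗ (fails at j=0)
  i=1: ✗ (fails at j=2)
  i=2: ✗ (fails at j=2)
  i=3: ✗ (fails at j=3)
  i=4: ✗ (fails at j=6)
  i=5: ✗ (fails at j=6)
  i=6: ✗ (fails at j=6)
  i=7: ✗ (fails at j=8)

none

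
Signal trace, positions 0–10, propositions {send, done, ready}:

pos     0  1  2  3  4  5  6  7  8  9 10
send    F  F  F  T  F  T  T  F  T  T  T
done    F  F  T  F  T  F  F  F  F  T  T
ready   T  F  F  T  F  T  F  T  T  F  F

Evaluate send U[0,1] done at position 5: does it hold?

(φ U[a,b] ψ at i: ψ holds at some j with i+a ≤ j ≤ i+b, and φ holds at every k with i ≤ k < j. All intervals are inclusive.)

Need some j in [5,6] with done, and send at every k in [5,j-1].
  j=5: done false.
  j=6: done false.
No j in the window works → until fails.

Does not hold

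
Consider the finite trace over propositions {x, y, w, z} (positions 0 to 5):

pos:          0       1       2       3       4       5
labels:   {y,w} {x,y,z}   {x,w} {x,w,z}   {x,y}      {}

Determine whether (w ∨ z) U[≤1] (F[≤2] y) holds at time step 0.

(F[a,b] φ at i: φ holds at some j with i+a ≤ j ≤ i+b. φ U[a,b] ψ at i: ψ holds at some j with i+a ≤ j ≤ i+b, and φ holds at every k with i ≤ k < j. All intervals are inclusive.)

Holds

Need some j in [0,1] with F[≤2] y, and (w ∨ z) at every k in [0,j-1].
  j=0: F[≤2] y holds; no prefix to check → satisfied.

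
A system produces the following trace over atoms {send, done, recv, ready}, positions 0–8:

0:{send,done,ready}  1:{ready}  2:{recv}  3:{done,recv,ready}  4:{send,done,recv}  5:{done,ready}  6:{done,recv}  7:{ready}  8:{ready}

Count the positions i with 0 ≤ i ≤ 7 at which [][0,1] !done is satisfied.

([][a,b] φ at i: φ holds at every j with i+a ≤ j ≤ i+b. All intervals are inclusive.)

Evaluate at each i in [0,7]:
  i=0: ✗ (fails at j=0)
  i=1: ✓ (all of [1,2])
  i=2: ✗ (fails at j=3)
  i=3: ✗ (fails at j=3)
  i=4: ✗ (fails at j=4)
  i=5: ✗ (fails at j=5)
  i=6: ✗ (fails at j=6)
  i=7: ✓ (all of [7,8])
Positions where it holds: {1, 7} → 2.

2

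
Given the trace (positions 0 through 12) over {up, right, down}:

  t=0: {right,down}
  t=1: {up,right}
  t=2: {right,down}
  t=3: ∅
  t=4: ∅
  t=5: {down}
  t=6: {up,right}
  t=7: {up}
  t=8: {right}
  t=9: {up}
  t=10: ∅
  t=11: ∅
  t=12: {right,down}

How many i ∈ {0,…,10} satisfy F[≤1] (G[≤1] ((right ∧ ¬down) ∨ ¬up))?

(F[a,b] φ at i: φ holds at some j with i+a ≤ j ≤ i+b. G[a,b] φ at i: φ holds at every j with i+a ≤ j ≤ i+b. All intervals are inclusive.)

Evaluate at each i in [0,10]:
  i=0: ✓ (witness j=0)
  i=1: ✓ (witness j=1)
  i=2: ✓ (witness j=2)
  i=3: ✓ (witness j=3)
  i=4: ✓ (witness j=4)
  i=5: ✓ (witness j=5)
  i=6: ✗ (none in [6,7])
  i=7: ✗ (none in [7,8])
  i=8: ✗ (none in [8,9])
  i=9: ✓ (witness j=10)
  i=10: ✓ (witness j=10)
Positions where it holds: {0, 1, 2, 3, 4, 5, 9, 10} → 8.

8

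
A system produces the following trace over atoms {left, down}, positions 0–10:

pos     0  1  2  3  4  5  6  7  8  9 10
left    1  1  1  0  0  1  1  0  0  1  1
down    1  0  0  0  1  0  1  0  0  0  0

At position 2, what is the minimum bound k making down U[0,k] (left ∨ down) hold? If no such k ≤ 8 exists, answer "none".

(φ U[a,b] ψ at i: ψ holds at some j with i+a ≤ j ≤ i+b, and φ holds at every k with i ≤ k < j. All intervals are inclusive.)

Need earliest j ≥ 2 with (left ∨ down), and down at every k in [2,j-1].
  j=2: rhs holds (empty prefix). k = 0.

0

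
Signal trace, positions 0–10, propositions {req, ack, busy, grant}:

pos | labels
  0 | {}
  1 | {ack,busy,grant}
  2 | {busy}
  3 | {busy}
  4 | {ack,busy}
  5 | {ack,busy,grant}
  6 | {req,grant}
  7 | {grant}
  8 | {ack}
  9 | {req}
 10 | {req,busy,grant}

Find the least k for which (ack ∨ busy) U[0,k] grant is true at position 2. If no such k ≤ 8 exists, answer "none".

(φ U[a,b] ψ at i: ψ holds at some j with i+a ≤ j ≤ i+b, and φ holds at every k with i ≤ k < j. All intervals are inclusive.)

Need earliest j ≥ 2 with grant, and (ack ∨ busy) at every k in [2,j-1].
  j=2: rhs fails.
  j=3: rhs fails.
  j=4: rhs fails.
  j=5: rhs holds; lhs holds on [2,4]. k = 3.

3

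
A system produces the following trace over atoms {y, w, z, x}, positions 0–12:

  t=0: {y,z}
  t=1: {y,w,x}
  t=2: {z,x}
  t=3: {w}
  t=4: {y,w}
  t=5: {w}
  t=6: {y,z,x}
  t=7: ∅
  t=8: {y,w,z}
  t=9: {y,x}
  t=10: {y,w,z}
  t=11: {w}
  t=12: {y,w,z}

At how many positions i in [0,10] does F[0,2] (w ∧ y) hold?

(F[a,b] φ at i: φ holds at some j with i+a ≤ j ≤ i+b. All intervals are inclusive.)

10

Evaluate at each i in [0,10]:
  i=0: ✓ (witness j=1)
  i=1: ✓ (witness j=1)
  i=2: ✓ (witness j=4)
  i=3: ✓ (witness j=4)
  i=4: ✓ (witness j=4)
  i=5: ✗ (none in [5,7])
  i=6: ✓ (witness j=8)
  i=7: ✓ (witness j=8)
  i=8: ✓ (witness j=8)
  i=9: ✓ (witness j=10)
  i=10: ✓ (witness j=10)
Positions where it holds: {0, 1, 2, 3, 4, 6, 7, 8, 9, 10} → 10.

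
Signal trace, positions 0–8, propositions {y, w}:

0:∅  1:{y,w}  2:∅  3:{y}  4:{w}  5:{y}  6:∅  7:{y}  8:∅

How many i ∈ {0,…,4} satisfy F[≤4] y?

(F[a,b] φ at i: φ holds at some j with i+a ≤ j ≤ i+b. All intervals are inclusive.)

5

Evaluate at each i in [0,4]:
  i=0: ✓ (witness j=1)
  i=1: ✓ (witness j=1)
  i=2: ✓ (witness j=3)
  i=3: ✓ (witness j=3)
  i=4: ✓ (witness j=5)
Positions where it holds: {0, 1, 2, 3, 4} → 5.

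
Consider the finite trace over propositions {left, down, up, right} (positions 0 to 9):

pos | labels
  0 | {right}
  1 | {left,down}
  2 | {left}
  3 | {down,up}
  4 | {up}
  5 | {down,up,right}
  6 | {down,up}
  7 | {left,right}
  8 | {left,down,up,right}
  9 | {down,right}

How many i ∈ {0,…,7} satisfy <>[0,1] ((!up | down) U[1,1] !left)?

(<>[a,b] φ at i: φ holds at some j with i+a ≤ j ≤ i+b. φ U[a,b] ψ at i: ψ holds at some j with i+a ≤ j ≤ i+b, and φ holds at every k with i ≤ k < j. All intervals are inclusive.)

6

Evaluate at each i in [0,7]:
  i=0: ✗ (none in [0,1])
  i=1: ✓ (witness j=2)
  i=2: ✓ (witness j=2)
  i=3: ✓ (witness j=3)
  i=4: ✓ (witness j=5)
  i=5: ✓ (witness j=5)
  i=6: ✗ (none in [6,7])
  i=7: ✓ (witness j=8)
Positions where it holds: {1, 2, 3, 4, 5, 7} → 6.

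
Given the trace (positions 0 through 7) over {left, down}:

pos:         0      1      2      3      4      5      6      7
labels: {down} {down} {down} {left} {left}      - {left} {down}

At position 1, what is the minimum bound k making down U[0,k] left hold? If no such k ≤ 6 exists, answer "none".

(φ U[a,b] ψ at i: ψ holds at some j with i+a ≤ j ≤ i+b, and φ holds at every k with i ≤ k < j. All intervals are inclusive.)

2

Need earliest j ≥ 1 with left, and down at every k in [1,j-1].
  j=1: rhs fails.
  j=2: rhs fails.
  j=3: rhs holds; lhs holds on [1,2]. k = 2.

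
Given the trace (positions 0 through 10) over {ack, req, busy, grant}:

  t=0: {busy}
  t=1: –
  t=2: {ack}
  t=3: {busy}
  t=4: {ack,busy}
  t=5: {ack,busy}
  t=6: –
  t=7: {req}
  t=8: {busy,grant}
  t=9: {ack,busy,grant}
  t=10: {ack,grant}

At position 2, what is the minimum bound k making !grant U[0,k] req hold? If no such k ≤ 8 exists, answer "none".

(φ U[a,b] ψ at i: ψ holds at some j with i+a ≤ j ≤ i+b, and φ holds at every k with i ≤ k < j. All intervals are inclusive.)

5

Need earliest j ≥ 2 with req, and !grant at every k in [2,j-1].
  j=2: rhs fails.
  j=3: rhs fails.
  j=4: rhs fails.
  j=5: rhs fails.
  j=6: rhs fails.
  j=7: rhs holds; lhs holds on [2,6]. k = 5.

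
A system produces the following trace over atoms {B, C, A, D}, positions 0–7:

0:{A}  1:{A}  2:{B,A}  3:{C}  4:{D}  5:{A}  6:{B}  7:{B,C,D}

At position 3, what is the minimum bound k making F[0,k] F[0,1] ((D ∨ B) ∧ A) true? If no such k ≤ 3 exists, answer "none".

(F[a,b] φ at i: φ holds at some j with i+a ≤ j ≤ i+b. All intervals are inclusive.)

Scan j = 3,4,… for F[0,1] ((D ∨ B) ∧ A):
  j=3: fails
  j=4: fails
  j=5: fails
  j=6: fails
No j in [3,6] satisfies it → none.

none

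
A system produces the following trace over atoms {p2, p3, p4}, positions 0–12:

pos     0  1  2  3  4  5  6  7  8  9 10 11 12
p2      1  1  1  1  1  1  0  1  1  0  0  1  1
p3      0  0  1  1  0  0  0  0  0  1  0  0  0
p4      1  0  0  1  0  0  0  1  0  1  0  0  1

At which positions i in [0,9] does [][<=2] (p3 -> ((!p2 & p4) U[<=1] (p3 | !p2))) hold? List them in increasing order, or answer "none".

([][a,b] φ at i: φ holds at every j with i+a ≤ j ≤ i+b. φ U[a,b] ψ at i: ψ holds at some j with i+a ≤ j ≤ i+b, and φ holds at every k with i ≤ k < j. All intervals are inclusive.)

Evaluate at each i in [0,9]:
  i=0: ✓ (all of [0,2])
  i=1: ✓ (all of [1,3])
  i=2: ✓ (all of [2,4])
  i=3: ✓ (all of [3,5])
  i=4: ✓ (all of [4,6])
  i=5: ✓ (all of [5,7])
  i=6: ✓ (all of [6,8])
  i=7: ✓ (all of [7,9])
  i=8: ✓ (all of [8,10])
  i=9: ✓ (all of [9,11])

0, 1, 2, 3, 4, 5, 6, 7, 8, 9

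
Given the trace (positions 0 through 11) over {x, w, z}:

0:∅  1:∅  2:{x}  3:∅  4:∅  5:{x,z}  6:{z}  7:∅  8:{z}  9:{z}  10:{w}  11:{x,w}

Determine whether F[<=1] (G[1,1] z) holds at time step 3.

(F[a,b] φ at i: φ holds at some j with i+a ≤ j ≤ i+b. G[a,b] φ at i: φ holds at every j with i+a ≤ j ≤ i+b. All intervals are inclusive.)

True

Check G[1,1] z at each j in [3,4]:
  j=3: fails at 4
  j=4: holds on [5,5]
Found at j=4 → formula holds.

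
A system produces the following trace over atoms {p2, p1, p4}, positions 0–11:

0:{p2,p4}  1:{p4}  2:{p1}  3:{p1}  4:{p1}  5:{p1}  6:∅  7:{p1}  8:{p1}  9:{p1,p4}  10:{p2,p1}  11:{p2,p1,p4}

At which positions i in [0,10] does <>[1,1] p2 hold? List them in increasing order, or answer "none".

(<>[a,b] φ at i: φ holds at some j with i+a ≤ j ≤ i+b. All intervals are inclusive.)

Evaluate at each i in [0,10]:
  i=0: ✗ (none in [1,1])
  i=1: ✗ (none in [2,2])
  i=2: ✗ (none in [3,3])
  i=3: ✗ (none in [4,4])
  i=4: ✗ (none in [5,5])
  i=5: ✗ (none in [6,6])
  i=6: ✗ (none in [7,7])
  i=7: ✗ (none in [8,8])
  i=8: ✗ (none in [9,9])
  i=9: ✓ (witness j=10)
  i=10: ✓ (witness j=11)

9, 10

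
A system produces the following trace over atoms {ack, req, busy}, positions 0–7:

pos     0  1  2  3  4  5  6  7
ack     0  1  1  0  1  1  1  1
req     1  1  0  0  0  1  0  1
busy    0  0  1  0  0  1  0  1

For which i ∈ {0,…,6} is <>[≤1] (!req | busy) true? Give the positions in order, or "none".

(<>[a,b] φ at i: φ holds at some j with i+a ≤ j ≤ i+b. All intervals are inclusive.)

1, 2, 3, 4, 5, 6

Evaluate at each i in [0,6]:
  i=0: ✗ (none in [0,1])
  i=1: ✓ (witness j=2)
  i=2: ✓ (witness j=2)
  i=3: ✓ (witness j=3)
  i=4: ✓ (witness j=4)
  i=5: ✓ (witness j=5)
  i=6: ✓ (witness j=6)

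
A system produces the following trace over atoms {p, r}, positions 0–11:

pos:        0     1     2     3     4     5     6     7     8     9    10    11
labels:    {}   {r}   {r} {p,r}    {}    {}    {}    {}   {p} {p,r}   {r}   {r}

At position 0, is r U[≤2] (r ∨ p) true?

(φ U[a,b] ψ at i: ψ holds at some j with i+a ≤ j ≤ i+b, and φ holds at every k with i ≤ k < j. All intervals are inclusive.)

Need some j in [0,2] with (r ∨ p), and r at every k in [0,j-1].
  j=0: (r ∨ p) false.
  j=1: (r ∨ p) holds, but r fails at k=0 → not this j.
  j=2: (r ∨ p) holds, but r fails at k=0 → not this j.
No j in the window works → until fails.

False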